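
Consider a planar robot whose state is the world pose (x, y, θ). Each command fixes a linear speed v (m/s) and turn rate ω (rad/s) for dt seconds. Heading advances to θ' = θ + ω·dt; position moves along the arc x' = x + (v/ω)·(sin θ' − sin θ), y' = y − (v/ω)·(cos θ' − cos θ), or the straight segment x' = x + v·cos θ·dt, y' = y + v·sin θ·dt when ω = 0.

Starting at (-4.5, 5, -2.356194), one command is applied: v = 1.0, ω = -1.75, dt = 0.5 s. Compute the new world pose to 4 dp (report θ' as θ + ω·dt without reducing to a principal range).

θ' = -2.3562 + -1.75·0.5 = -3.2312
R = v/ω = 1.0/-1.75 = -0.5714
x' = -4.5 + -0.5714·(sin -3.2312 − sin -2.3562) = -4.9552
y' = 5 − -0.5714·(cos -3.2312 − cos -2.3562) = 4.8349

(-4.9552, 4.8349, -3.2312)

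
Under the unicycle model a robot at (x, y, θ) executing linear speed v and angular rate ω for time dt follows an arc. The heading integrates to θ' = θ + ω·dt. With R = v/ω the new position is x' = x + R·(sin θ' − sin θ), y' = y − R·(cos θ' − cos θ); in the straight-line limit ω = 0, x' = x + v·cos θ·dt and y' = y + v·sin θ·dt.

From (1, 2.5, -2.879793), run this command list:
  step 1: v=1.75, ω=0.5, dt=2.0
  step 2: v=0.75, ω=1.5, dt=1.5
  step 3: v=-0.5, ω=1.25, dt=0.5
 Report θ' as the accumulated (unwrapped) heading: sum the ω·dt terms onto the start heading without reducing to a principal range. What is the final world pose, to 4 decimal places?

(-0.9620, -0.5897, 0.9952)

step 1: θ'=-1.8798 (R=3.5000) → pose (-1.4284, 0.1836, -1.8798)
step 2: θ'=0.3702 (R=0.5000) → pose (-0.7711, -0.4346, 0.3702)
step 3: θ'=0.9952 (R=-0.4000) → pose (-0.9620, -0.5897, 0.9952)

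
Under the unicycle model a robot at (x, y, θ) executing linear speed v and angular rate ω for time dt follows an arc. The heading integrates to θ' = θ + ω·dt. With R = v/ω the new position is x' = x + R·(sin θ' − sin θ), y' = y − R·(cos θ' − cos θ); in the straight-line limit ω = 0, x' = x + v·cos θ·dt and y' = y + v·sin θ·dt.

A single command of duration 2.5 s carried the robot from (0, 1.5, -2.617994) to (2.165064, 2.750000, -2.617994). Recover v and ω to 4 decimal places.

Δθ = -2.617994 − -2.617994 = 0.000000
ω = Δθ/dt = 0.000000/2.5 = 0.0000
ω = 0 → v = (Δx·cos θ + Δy·sin θ)/dt = -1.0000

v = -1.0000, ω = 0.0000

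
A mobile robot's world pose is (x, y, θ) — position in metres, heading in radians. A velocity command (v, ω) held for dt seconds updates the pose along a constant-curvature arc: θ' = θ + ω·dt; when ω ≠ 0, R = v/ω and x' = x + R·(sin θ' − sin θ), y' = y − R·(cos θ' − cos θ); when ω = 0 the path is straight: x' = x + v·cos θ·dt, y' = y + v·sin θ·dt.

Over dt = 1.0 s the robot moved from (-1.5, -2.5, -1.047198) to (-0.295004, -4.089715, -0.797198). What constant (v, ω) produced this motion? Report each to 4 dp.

Δθ = -0.797198 − -1.047198 = 0.250000
ω = Δθ/dt = 0.250000/1.0 = 0.2500
R = −Δy/(cos θ' − cos θ) = 8.0000
v = R·ω = 8.0000·0.2500 = 2.0000

v = 2.0000, ω = 0.2500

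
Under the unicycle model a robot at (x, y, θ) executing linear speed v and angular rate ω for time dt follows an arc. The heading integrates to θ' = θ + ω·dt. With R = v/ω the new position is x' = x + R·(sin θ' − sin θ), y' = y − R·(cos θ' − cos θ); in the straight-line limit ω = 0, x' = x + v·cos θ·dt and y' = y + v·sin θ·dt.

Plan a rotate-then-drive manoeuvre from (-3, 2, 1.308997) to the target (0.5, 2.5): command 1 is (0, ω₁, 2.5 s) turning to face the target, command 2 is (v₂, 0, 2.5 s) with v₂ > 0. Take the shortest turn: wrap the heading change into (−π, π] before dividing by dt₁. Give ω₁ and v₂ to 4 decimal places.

ω₁ = -0.4668, v₂ = 1.4142

heading to target = atan2(2.5−2, 0.5−-3) = 0.1419
Δθ = wrap(0.1419 − 1.3090) = -1.1671; ω₁ = Δθ/dt₁ = -0.4668
distance = √((0.5−-3)² + (2.5−2)²) = 3.5355; v₂ = distance/dt₂ = 1.4142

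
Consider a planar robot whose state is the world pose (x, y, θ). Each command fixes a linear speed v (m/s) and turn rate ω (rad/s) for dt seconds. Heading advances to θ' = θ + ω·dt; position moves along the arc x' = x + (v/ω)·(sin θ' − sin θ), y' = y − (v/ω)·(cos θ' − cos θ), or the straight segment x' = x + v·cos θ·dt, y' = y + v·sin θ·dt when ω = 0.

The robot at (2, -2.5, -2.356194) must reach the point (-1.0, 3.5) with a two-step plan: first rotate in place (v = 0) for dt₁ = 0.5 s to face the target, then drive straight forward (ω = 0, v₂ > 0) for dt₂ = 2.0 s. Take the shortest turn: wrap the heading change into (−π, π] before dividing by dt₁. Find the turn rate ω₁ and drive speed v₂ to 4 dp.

heading to target = atan2(3.5−-2.5, -1−2) = 2.0344
Δθ = wrap(2.0344 − -2.3562) = -1.8925; ω₁ = Δθ/dt₁ = -3.7851
distance = √((-1−2)² + (3.5−-2.5)²) = 6.7082; v₂ = distance/dt₂ = 3.3541

ω₁ = -3.7851, v₂ = 3.3541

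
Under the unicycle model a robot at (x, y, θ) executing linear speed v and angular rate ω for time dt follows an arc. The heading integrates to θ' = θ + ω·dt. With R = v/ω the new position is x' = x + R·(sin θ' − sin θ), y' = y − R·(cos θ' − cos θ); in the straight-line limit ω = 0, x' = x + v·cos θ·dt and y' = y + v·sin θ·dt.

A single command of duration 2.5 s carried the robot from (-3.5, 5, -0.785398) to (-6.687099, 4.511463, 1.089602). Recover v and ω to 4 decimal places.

v = -1.5000, ω = 0.7500

Δθ = 1.089602 − -0.785398 = 1.875000
ω = Δθ/dt = 1.875000/2.5 = 0.7500
R = Δx/(sin θ' − sin θ) = -2.0000
v = R·ω = -2.0000·0.7500 = -1.5000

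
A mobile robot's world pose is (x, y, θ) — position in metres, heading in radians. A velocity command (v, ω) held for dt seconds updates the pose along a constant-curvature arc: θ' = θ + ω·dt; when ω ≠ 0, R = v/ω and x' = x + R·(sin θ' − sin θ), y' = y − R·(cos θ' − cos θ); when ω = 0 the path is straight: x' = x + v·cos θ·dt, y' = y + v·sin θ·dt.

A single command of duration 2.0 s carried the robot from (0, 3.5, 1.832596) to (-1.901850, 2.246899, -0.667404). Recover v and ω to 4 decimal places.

v = -1.5000, ω = -1.2500

Δθ = -0.667404 − 1.832596 = -2.500000
ω = Δθ/dt = -2.500000/2.0 = -1.2500
R = Δx/(sin θ' − sin θ) = 1.2000
v = R·ω = 1.2000·-1.2500 = -1.5000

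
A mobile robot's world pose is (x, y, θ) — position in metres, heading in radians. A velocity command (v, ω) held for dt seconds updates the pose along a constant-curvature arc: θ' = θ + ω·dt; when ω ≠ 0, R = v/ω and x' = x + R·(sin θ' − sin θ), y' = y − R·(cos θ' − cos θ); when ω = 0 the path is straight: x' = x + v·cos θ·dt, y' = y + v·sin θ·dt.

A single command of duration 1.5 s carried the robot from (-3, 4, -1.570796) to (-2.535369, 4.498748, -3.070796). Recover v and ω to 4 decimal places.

v = -0.5000, ω = -1.0000

Δθ = -3.070796 − -1.570796 = -1.500000
ω = Δθ/dt = -1.500000/1.5 = -1.0000
R = −Δy/(cos θ' − cos θ) = 0.5000
v = R·ω = 0.5000·-1.0000 = -0.5000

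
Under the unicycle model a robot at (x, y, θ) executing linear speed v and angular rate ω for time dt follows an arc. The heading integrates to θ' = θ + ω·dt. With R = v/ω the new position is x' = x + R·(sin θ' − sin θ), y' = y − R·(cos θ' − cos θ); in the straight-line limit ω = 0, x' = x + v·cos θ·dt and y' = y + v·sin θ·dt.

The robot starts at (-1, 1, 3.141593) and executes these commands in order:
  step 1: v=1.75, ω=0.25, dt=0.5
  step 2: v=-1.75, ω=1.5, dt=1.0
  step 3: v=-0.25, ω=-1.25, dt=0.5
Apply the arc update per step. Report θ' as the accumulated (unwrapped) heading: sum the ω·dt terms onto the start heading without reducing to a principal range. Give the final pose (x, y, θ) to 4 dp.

step 1: θ'=3.2666 (R=7.0000) → pose (-1.8727, 0.9454, 3.2666)
step 2: θ'=4.7666 (R=-1.1667) → pose (-0.8532, 2.1662, 4.7666)
step 3: θ'=4.1416 (R=0.2000) → pose (-0.8218, 2.2851, 4.1416)

(-0.8218, 2.2851, 4.1416)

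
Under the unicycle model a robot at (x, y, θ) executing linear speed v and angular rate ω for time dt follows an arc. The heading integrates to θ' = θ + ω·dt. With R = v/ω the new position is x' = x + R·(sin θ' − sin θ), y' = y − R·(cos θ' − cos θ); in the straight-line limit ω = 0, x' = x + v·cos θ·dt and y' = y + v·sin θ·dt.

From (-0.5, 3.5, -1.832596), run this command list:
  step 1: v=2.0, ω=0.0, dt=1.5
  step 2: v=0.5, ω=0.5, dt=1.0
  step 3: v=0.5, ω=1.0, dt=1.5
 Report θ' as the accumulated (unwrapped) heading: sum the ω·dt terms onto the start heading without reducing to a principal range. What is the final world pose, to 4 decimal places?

step 1: θ'=-1.8326 (straight) → pose (-1.2765, 0.6022, -1.8326)
step 2: θ'=-1.3326 (R=1.0000) → pose (-1.2823, 0.1074, -1.3326)
step 3: θ'=0.1674 (R=0.5000) → pose (-0.7131, -0.2676, 0.1674)

(-0.7131, -0.2676, 0.1674)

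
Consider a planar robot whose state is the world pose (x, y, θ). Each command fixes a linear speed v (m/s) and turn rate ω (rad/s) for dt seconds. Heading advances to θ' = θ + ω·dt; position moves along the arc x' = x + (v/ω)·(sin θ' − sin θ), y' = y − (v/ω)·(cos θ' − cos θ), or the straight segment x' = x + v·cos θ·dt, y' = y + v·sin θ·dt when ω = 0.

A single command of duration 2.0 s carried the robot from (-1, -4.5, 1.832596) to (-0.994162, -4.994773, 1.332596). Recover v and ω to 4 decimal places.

Δθ = 1.332596 − 1.832596 = -0.500000
ω = Δθ/dt = -0.500000/2.0 = -0.2500
R = −Δy/(cos θ' − cos θ) = 1.0000
v = R·ω = 1.0000·-0.2500 = -0.2500

v = -0.2500, ω = -0.2500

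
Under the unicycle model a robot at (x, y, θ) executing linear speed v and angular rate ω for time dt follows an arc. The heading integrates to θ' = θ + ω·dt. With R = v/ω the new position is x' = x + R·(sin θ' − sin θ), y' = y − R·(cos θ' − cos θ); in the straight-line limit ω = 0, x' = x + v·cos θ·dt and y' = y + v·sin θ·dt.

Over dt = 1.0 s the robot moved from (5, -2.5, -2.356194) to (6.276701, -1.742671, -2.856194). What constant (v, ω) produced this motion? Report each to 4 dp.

v = -1.5000, ω = -0.5000

Δθ = -2.856194 − -2.356194 = -0.500000
ω = Δθ/dt = -0.500000/1.0 = -0.5000
R = Δx/(sin θ' − sin θ) = 3.0000
v = R·ω = 3.0000·-0.5000 = -1.5000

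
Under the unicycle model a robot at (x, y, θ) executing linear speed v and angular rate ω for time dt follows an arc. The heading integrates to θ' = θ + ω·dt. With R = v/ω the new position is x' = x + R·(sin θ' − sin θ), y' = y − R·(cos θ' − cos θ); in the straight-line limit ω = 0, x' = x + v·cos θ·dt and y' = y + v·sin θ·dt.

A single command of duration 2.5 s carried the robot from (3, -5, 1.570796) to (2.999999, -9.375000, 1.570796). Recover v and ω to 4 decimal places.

v = -1.7500, ω = 0.0000

Δθ = 1.570796 − 1.570796 = 0.000000
ω = Δθ/dt = 0.000000/2.5 = 0.0000
ω = 0 → v = (Δx·cos θ + Δy·sin θ)/dt = -1.7500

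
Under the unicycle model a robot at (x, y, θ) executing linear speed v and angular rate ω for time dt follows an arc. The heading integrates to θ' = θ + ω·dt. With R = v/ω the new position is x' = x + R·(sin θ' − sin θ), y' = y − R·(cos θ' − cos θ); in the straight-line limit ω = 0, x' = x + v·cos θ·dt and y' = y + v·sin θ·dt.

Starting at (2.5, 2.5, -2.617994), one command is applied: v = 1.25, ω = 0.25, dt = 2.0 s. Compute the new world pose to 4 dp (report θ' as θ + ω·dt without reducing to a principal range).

θ' = -2.6180 + 0.25·2.0 = -2.1180
R = v/ω = 1.25/0.25 = 5.0000
x' = 2.5 + 5.0000·(sin -2.1180 − sin -2.6180) = 0.7301
y' = 2.5 − 5.0000·(cos -2.1180 − cos -2.6180) = 0.7714

(0.7301, 0.7714, -2.1180)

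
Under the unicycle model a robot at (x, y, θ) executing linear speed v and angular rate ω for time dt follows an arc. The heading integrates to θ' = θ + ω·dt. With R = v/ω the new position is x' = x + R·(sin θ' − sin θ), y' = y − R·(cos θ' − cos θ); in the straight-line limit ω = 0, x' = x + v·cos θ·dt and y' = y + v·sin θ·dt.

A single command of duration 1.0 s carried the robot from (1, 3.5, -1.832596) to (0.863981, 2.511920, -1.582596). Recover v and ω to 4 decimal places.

v = 1.0000, ω = 0.2500

Δθ = -1.582596 − -1.832596 = 0.250000
ω = Δθ/dt = 0.250000/1.0 = 0.2500
R = −Δy/(cos θ' − cos θ) = 4.0000
v = R·ω = 4.0000·0.2500 = 1.0000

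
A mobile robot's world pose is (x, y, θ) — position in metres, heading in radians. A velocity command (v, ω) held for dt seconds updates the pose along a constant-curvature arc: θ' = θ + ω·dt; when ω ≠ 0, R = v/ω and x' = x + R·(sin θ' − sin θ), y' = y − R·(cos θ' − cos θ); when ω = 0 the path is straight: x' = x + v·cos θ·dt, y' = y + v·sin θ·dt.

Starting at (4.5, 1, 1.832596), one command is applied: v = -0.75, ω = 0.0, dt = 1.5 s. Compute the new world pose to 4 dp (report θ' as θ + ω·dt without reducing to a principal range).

(4.7912, -0.0867, 1.8326)

θ' = 1.8326 + 0.0·1.5 = 1.8326
ω = 0 → straight: x' = 4.5 + -0.75·cos(1.8326)·1.5 = 4.7912
y' = 1 + -0.75·sin(1.8326)·1.5 = -0.0867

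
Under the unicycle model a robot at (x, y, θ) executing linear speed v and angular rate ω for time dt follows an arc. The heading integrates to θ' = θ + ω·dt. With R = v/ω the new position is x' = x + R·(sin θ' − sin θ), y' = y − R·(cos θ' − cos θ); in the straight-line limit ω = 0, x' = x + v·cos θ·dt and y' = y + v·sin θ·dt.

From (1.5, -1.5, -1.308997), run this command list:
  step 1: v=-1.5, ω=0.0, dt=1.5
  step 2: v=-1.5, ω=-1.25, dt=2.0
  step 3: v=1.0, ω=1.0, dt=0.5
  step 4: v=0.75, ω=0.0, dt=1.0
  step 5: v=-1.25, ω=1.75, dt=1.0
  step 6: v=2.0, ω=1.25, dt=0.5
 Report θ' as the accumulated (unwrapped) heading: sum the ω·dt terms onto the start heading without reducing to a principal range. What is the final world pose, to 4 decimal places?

(2.7744, 2.0322, -0.9340)

step 1: θ'=-1.3090 (straight) → pose (0.9177, 0.6733, -1.3090)
step 2: θ'=-3.8090 (R=1.2000) → pose (2.8195, 1.9264, -3.8090)
step 3: θ'=-3.3090 (R=1.0000) → pose (2.3672, 2.1270, -3.3090)
step 4: θ'=-3.3090 (straight) → pose (1.6277, 2.2520, -3.3090)
step 5: θ'=-1.5590 (R=-0.7143) → pose (2.4609, 2.9647, -1.5590)
step 6: θ'=-0.9340 (R=1.6000) → pose (2.7744, 2.0322, -0.9340)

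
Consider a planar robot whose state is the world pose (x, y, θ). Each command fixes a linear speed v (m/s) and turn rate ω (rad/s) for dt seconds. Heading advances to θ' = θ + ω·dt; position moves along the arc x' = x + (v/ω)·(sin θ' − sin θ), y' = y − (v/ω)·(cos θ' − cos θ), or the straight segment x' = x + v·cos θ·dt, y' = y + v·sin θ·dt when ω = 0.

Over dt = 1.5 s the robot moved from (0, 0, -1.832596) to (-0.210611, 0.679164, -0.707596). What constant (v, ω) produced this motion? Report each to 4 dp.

Δθ = -0.707596 − -1.832596 = 1.125000
ω = Δθ/dt = 1.125000/1.5 = 0.7500
R = −Δy/(cos θ' − cos θ) = -0.6667
v = R·ω = -0.6667·0.7500 = -0.5000

v = -0.5000, ω = 0.7500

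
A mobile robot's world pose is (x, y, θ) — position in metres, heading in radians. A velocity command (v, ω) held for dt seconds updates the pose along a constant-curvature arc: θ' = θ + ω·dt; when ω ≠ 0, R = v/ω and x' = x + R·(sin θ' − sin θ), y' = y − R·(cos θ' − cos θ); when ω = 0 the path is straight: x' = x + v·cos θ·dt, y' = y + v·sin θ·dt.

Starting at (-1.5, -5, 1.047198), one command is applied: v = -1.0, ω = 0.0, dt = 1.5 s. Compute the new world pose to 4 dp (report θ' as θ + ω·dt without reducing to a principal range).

θ' = 1.0472 + 0.0·1.5 = 1.0472
ω = 0 → straight: x' = -1.5 + -1.0·cos(1.0472)·1.5 = -2.2500
y' = -5 + -1.0·sin(1.0472)·1.5 = -6.2990

(-2.2500, -6.2990, 1.0472)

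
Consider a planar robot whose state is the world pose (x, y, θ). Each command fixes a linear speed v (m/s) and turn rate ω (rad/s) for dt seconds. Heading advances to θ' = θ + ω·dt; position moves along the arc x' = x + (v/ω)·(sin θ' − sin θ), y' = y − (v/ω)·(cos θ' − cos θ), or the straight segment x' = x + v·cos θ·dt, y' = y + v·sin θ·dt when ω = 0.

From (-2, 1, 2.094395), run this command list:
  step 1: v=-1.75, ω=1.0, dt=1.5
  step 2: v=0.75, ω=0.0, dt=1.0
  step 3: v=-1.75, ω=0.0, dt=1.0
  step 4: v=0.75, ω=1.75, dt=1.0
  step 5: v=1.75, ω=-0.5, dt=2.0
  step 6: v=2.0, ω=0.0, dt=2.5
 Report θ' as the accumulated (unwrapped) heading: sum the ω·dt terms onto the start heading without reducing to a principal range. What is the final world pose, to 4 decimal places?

step 1: θ'=3.5944 (R=-1.7500) → pose (0.2811, 0.3014, 3.5944)
step 2: θ'=3.5944 (straight) → pose (-0.3933, -0.0268, 3.5944)
step 3: θ'=3.5944 (straight) → pose (1.1804, 0.7388, 3.5944)
step 4: θ'=5.3444 (R=0.4286) → pose (1.0221, 0.1003, 5.3444)
step 5: θ'=4.3444 (R=-3.5000) → pose (1.4638, -3.2265, 4.3444)
step 6: θ'=4.3444 (straight) → pose (-0.3349, -7.8918, 4.3444)

(-0.3349, -7.8918, 4.3444)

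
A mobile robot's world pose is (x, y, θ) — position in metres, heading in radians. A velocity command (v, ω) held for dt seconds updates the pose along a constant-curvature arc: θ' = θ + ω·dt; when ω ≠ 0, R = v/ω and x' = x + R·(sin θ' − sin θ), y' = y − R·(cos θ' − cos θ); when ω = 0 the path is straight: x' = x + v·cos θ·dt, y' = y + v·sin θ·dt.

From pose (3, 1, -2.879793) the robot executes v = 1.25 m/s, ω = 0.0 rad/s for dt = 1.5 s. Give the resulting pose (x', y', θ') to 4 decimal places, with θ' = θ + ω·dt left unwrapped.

θ' = -2.8798 + 0.0·1.5 = -2.8798
ω = 0 → straight: x' = 3 + 1.25·cos(-2.8798)·1.5 = 1.1889
y' = 1 + 1.25·sin(-2.8798)·1.5 = 0.5147

(1.1889, 0.5147, -2.8798)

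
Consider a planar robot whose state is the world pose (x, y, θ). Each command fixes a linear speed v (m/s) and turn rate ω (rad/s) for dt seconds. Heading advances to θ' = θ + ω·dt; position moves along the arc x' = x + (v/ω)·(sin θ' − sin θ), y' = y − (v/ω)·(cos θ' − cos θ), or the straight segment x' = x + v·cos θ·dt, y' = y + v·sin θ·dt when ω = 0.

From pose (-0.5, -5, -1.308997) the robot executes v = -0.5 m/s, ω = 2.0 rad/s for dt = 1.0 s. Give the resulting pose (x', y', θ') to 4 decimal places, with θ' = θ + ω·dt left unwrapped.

θ' = -1.3090 + 2.0·1.0 = 0.6910
R = v/ω = -0.5/2.0 = -0.2500
x' = -0.5 + -0.2500·(sin 0.6910 − sin -1.3090) = -0.9008
y' = -5 − -0.2500·(cos 0.6910 − cos -1.3090) = -4.8721

(-0.9008, -4.8721, 0.6910)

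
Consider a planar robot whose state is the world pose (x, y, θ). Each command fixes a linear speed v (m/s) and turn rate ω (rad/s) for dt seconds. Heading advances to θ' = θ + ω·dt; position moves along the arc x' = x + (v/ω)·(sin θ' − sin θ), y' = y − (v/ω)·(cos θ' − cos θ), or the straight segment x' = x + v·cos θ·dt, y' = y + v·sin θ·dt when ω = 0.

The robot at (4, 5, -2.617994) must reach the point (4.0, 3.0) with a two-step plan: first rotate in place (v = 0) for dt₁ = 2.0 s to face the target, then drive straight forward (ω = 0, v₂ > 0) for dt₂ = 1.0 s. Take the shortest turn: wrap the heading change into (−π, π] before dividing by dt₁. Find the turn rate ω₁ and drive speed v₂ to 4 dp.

heading to target = atan2(3−5, 4−4) = -1.5708
Δθ = wrap(-1.5708 − -2.6180) = 1.0472; ω₁ = Δθ/dt₁ = 0.5236
distance = √((4−4)² + (3−5)²) = 2.0000; v₂ = distance/dt₂ = 2.0000

ω₁ = 0.5236, v₂ = 2.0000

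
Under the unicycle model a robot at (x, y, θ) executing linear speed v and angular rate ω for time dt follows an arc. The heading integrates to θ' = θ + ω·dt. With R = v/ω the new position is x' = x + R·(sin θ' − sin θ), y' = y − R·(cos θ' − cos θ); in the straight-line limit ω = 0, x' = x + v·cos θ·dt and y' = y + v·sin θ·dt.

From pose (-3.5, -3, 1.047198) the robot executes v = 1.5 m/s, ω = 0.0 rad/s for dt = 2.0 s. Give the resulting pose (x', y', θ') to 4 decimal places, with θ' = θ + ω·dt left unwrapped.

θ' = 1.0472 + 0.0·2.0 = 1.0472
ω = 0 → straight: x' = -3.5 + 1.5·cos(1.0472)·2.0 = -2.0000
y' = -3 + 1.5·sin(1.0472)·2.0 = -0.4019

(-2.0000, -0.4019, 1.0472)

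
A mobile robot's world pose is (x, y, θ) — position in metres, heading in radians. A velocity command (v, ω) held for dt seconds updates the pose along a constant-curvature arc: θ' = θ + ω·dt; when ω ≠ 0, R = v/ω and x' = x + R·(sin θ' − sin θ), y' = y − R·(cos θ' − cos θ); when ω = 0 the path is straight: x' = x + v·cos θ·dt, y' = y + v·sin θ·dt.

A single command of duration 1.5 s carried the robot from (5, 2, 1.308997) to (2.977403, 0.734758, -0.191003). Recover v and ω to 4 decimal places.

Δθ = -0.191003 − 1.308997 = -1.500000
ω = Δθ/dt = -1.500000/1.5 = -1.0000
R = Δx/(sin θ' − sin θ) = 1.7500
v = R·ω = 1.7500·-1.0000 = -1.7500

v = -1.7500, ω = -1.0000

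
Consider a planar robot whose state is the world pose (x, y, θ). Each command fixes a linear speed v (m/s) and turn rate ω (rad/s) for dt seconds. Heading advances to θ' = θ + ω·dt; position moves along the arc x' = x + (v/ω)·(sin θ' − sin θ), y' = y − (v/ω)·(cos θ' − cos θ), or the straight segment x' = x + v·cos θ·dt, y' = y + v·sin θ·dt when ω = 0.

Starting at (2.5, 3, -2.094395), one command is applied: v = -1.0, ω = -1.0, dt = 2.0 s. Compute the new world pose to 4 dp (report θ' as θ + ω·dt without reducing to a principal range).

θ' = -2.0944 + -1.0·2.0 = -4.0944
R = v/ω = -1.0/-1.0 = 1.0000
x' = 2.5 + 1.0000·(sin -4.0944 − sin -2.0944) = 4.1811
y' = 3 − 1.0000·(cos -4.0944 − cos -2.0944) = 3.0794

(4.1811, 3.0794, -4.0944)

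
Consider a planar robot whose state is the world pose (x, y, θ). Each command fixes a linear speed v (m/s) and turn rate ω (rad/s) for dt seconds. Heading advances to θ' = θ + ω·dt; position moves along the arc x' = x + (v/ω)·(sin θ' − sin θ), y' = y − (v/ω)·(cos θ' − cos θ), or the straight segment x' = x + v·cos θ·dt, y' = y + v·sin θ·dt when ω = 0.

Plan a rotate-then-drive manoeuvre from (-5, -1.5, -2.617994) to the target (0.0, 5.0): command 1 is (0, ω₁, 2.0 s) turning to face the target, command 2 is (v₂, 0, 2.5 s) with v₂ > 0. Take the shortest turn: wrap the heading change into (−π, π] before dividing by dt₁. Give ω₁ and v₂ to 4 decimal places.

ω₁ = -1.3750, v₂ = 3.2802

heading to target = atan2(5−-1.5, 0−-5) = 0.9151
Δθ = wrap(0.9151 − -2.6180) = -2.7501; ω₁ = Δθ/dt₁ = -1.3750
distance = √((0−-5)² + (5−-1.5)²) = 8.2006; v₂ = distance/dt₂ = 3.2802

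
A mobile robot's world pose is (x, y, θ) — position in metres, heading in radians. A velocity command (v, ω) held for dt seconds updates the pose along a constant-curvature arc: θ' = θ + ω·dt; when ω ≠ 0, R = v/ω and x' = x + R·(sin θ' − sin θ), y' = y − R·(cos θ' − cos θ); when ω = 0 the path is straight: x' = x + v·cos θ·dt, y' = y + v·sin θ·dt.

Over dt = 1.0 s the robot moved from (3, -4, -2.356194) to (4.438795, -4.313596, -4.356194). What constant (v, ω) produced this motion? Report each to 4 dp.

Δθ = -4.356194 − -2.356194 = -2.000000
ω = Δθ/dt = -2.000000/1.0 = -2.0000
R = Δx/(sin θ' − sin θ) = 0.8750
v = R·ω = 0.8750·-2.0000 = -1.7500

v = -1.7500, ω = -2.0000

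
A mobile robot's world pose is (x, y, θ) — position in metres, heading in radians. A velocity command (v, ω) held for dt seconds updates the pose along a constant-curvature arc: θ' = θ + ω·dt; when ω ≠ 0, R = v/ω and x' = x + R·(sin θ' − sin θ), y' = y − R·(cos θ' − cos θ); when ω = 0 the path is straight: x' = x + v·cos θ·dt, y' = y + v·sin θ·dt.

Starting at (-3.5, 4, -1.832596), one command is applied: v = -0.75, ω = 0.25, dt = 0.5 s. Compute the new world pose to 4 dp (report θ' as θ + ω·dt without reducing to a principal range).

(-3.4258, 4.3673, -1.7076)

θ' = -1.8326 + 0.25·0.5 = -1.7076
R = v/ω = -0.75/0.25 = -3.0000
x' = -3.5 + -3.0000·(sin -1.7076 − sin -1.8326) = -3.4258
y' = 4 − -3.0000·(cos -1.7076 − cos -1.8326) = 4.3673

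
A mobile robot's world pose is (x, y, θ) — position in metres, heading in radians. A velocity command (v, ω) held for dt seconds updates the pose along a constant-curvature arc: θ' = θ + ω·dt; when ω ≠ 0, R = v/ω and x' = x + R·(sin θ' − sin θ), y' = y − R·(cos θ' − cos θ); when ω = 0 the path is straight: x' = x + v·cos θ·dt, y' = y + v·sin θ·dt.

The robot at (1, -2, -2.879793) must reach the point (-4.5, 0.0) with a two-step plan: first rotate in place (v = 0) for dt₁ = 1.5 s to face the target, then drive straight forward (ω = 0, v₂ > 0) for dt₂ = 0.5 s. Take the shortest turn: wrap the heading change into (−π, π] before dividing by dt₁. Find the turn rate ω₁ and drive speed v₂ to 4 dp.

heading to target = atan2(0−-2, -4.5−1) = 2.7928
Δθ = wrap(2.7928 − -2.8798) = -0.6106; ω₁ = Δθ/dt₁ = -0.4070
distance = √((-4.5−1)² + (0−-2)²) = 5.8523; v₂ = distance/dt₂ = 11.7047

ω₁ = -0.4070, v₂ = 11.7047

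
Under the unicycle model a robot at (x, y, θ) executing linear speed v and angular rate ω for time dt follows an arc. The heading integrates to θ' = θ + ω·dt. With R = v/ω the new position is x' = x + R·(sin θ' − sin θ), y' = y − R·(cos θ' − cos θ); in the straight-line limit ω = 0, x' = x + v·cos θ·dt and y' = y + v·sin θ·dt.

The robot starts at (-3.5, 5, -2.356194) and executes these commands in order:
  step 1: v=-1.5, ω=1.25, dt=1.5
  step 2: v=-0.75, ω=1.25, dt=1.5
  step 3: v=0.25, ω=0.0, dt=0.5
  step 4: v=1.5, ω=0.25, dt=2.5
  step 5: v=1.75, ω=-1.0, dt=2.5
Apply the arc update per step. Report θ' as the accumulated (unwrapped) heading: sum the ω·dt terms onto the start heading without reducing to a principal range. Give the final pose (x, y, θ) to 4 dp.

step 1: θ'=-0.4812 (R=-1.2000) → pose (-3.7931, 6.9123, -0.4812)
step 2: θ'=1.3938 (R=-0.6000) → pose (-4.6615, 6.4860, 1.3938)
step 3: θ'=1.3938 (straight) → pose (-4.6394, 6.6091, 1.3938)
step 4: θ'=2.0188 (R=6.0000) → pose (-5.1378, 10.2645, 2.0188)
step 5: θ'=-0.4812 (R=-1.7500) → pose (-2.7506, 12.5738, -0.4812)

(-2.7506, 12.5738, -0.4812)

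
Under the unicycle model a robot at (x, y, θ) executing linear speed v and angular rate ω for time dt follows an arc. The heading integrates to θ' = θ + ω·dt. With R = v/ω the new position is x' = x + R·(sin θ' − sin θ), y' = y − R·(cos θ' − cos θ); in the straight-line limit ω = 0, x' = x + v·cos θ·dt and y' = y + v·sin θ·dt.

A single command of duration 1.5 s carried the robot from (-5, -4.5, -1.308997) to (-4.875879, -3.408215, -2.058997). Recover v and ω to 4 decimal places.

Δθ = -2.058997 − -1.308997 = -0.750000
ω = Δθ/dt = -0.750000/1.5 = -0.5000
R = −Δy/(cos θ' − cos θ) = 1.5000
v = R·ω = 1.5000·-0.5000 = -0.7500

v = -0.7500, ω = -0.5000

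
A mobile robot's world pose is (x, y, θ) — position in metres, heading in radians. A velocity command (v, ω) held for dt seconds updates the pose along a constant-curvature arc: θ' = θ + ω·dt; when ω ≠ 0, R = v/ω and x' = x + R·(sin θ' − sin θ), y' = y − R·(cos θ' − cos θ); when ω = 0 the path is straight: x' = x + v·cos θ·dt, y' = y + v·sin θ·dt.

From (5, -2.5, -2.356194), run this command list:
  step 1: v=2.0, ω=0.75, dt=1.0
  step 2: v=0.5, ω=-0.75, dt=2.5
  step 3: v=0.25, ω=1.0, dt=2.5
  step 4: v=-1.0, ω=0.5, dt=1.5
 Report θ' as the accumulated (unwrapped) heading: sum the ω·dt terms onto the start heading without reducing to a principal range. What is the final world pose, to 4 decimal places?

(1.8372, -4.4362, -0.2312)

step 1: θ'=-1.6062 (R=2.6667) → pose (4.2206, -4.2912, -1.6062)
step 2: θ'=-3.4812 (R=-0.6667) → pose (3.3323, -4.8962, -3.4812)
step 3: θ'=-0.9812 (R=0.2500) → pose (3.0412, -5.2710, -0.9812)
step 4: θ'=-0.2312 (R=-2.0000) → pose (1.8372, -4.4362, -0.2312)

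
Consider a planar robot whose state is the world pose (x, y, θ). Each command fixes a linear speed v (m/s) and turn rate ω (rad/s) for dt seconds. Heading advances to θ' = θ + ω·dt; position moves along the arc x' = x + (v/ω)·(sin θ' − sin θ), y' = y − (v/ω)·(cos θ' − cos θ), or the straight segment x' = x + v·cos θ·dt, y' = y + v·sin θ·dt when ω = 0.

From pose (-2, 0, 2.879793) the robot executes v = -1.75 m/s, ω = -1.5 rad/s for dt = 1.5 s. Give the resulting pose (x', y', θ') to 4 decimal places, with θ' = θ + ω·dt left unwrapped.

θ' = 2.8798 + -1.5·1.5 = 0.6298
R = v/ω = -1.75/-1.5 = 1.1667
x' = -2 + 1.1667·(sin 0.6298 − sin 2.8798) = -1.6148
y' = 0 − 1.1667·(cos 0.6298 − cos 2.8798) = -2.0698

(-1.6148, -2.0698, 0.6298)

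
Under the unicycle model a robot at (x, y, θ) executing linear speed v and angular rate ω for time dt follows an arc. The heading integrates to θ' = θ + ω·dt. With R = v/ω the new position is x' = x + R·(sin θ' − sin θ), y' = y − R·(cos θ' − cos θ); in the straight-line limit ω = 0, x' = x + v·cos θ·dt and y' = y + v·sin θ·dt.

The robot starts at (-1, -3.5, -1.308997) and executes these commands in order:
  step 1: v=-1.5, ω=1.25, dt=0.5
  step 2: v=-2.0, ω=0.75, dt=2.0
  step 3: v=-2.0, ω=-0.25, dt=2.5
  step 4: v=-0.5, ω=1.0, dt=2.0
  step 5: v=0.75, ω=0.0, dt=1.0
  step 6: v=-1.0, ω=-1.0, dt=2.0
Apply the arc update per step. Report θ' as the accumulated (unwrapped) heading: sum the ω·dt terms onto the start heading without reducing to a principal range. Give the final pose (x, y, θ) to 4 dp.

step 1: θ'=-0.6840 (R=-1.2000) → pose (-1.4008, -2.8805, -0.6840)
step 2: θ'=0.8160 (R=-2.6667) → pose (-5.0283, -3.1203, 0.8160)
step 3: θ'=0.1910 (R=8.0000) → pose (-9.3369, -5.4937, 0.1910)
step 4: θ'=2.1910 (R=-0.5000) → pose (-9.6488, -6.2752, 2.1910)
step 5: θ'=2.1910 (straight) → pose (-10.0847, -5.6649, 2.1910)
step 6: θ'=0.1910 (R=1.0000) → pose (-10.7087, -7.2279, 0.1910)

(-10.7087, -7.2279, 0.1910)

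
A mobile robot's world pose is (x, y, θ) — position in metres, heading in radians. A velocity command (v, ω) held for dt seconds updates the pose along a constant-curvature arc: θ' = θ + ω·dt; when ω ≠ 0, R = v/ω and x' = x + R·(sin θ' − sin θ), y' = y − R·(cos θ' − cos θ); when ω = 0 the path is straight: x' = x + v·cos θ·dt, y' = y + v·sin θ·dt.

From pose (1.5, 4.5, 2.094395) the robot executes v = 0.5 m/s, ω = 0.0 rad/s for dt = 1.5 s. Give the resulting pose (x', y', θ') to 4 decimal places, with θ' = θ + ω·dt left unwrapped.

θ' = 2.0944 + 0.0·1.5 = 2.0944
ω = 0 → straight: x' = 1.5 + 0.5·cos(2.0944)·1.5 = 1.1250
y' = 4.5 + 0.5·sin(2.0944)·1.5 = 5.1495

(1.1250, 5.1495, 2.0944)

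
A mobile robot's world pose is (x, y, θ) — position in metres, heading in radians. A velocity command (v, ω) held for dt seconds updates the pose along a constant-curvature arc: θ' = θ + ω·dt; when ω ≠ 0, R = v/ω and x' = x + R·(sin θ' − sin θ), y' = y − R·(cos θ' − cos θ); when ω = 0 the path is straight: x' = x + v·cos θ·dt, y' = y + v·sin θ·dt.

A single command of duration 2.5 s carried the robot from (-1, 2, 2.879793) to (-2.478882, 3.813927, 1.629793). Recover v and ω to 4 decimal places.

v = 1.0000, ω = -0.5000

Δθ = 1.629793 − 2.879793 = -1.250000
ω = Δθ/dt = -1.250000/2.5 = -0.5000
R = −Δy/(cos θ' − cos θ) = -2.0000
v = R·ω = -2.0000·-0.5000 = 1.0000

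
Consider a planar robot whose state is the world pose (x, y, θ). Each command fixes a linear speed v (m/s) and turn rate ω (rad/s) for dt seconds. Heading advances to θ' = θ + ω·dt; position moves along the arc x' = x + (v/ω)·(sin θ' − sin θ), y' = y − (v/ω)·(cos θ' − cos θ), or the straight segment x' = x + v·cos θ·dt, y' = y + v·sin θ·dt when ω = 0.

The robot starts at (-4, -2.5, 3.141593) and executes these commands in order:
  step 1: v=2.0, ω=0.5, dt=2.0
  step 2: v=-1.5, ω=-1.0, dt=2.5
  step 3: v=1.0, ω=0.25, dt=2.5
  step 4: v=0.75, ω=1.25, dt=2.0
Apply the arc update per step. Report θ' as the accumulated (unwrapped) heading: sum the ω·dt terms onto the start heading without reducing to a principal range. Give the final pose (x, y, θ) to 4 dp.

(-6.5869, -3.1792, 4.7666)

step 1: θ'=4.1416 (R=4.0000) → pose (-7.3659, -4.3388, 4.1416)
step 2: θ'=1.6416 (R=1.5000) → pose (-4.6074, -5.0431, 1.6416)
step 3: θ'=2.2666 (R=4.0000) → pose (-5.5272, -2.7621, 2.2666)
step 4: θ'=4.7666 (R=0.6000) → pose (-6.5869, -3.1792, 4.7666)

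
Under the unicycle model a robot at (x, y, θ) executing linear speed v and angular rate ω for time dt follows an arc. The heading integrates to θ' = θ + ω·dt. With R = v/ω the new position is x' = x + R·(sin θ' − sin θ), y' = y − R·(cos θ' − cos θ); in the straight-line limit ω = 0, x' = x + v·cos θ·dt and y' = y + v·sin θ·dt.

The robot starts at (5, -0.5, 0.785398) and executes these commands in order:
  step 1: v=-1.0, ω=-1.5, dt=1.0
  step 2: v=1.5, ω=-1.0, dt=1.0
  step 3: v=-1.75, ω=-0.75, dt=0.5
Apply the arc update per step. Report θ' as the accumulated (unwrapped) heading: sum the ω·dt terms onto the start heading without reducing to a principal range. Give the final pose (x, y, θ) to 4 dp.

step 1: θ'=-0.7146 (R=0.6667) → pose (4.0917, -0.5322, -0.7146)
step 2: θ'=-1.7146 (R=-1.5000) → pose (4.5933, -1.8802, -1.7146)
step 3: θ'=-2.0896 (R=2.3333) → pose (4.8762, -1.0576, -2.0896)

(4.8762, -1.0576, -2.0896)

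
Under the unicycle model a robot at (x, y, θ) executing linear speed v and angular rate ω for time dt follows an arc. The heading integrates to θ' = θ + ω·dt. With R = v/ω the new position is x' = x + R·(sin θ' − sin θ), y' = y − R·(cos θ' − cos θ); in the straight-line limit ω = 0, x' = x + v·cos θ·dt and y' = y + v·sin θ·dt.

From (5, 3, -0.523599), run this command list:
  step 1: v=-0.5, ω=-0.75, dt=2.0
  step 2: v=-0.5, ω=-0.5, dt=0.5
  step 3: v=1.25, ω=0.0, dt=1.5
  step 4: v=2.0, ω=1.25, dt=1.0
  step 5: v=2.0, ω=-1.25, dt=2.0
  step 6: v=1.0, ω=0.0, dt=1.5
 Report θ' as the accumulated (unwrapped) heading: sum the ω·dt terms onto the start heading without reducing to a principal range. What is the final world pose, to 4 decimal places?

step 1: θ'=-2.0236 (R=0.6667) → pose (4.7339, 3.8690, -2.0236)
step 2: θ'=-2.2736 (R=1.0000) → pose (4.8700, 4.0779, -2.2736)
step 3: θ'=-2.2736 (straight) → pose (3.6581, 2.6472, -2.2736)
step 4: θ'=-1.0236 (R=1.6000) → pose (3.5126, 0.7805, -1.0236)
step 5: θ'=-3.5236 (R=-1.6000) → pose (1.5498, -1.5366, -3.5236)
step 6: θ'=-3.5236 (straight) → pose (0.1579, -0.9774, -3.5236)

(0.1579, -0.9774, -3.5236)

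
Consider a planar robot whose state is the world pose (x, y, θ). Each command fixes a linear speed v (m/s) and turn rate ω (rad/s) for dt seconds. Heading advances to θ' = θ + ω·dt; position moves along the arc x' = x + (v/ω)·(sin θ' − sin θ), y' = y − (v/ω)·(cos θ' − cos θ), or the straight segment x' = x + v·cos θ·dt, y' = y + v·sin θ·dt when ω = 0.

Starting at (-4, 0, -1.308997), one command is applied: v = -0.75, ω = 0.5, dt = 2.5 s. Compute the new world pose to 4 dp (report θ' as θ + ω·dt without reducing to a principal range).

θ' = -1.3090 + 0.5·2.5 = -0.0590
R = v/ω = -0.75/0.5 = -1.5000
x' = -4 + -1.5000·(sin -0.0590 − sin -1.3090) = -5.3604
y' = 0 − -1.5000·(cos -0.0590 − cos -1.3090) = 1.1092

(-5.3604, 1.1092, -0.0590)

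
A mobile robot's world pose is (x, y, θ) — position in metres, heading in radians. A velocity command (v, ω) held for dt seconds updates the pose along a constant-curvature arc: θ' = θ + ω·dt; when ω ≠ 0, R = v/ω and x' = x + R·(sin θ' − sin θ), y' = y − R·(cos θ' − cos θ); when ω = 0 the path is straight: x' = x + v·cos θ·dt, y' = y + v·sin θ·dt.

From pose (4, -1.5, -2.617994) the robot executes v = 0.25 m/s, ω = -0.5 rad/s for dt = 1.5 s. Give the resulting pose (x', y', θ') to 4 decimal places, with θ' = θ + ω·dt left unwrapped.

(3.6378, -1.5542, -3.3680)

θ' = -2.6180 + -0.5·1.5 = -3.3680
R = v/ω = 0.25/-0.5 = -0.5000
x' = 4 + -0.5000·(sin -3.3680 − sin -2.6180) = 3.6378
y' = -1.5 − -0.5000·(cos -3.3680 − cos -2.6180) = -1.5542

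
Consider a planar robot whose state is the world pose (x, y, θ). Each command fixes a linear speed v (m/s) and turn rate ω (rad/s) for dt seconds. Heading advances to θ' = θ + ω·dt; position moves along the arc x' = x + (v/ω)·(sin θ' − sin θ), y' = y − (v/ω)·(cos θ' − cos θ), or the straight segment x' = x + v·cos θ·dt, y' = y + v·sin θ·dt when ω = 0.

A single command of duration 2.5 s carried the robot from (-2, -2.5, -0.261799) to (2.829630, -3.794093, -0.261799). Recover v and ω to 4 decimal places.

v = 2.0000, ω = 0.0000

Δθ = -0.261799 − -0.261799 = 0.000000
ω = Δθ/dt = 0.000000/2.5 = 0.0000
ω = 0 → v = (Δx·cos θ + Δy·sin θ)/dt = 2.0000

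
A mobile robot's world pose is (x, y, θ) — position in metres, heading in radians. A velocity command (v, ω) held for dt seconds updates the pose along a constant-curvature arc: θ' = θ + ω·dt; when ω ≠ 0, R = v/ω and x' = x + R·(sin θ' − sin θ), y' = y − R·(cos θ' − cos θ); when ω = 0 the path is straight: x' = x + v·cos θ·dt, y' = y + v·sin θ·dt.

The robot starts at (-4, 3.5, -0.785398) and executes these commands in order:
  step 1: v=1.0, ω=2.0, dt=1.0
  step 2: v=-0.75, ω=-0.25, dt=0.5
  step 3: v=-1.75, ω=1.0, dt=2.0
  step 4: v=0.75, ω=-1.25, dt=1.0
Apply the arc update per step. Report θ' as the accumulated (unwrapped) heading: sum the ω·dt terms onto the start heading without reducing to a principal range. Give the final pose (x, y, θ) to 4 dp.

(-2.4171, 1.2191, 1.8396)

step 1: θ'=1.2146 (R=0.5000) → pose (-3.1778, 3.6792, 1.2146)
step 2: θ'=1.0896 (R=3.0000) → pose (-3.3302, 3.3368, 1.0896)
step 3: θ'=3.0896 (R=-1.7500) → pose (-1.8699, 0.7792, 3.0896)
step 4: θ'=1.8396 (R=-0.6000) → pose (-2.4171, 1.2191, 1.8396)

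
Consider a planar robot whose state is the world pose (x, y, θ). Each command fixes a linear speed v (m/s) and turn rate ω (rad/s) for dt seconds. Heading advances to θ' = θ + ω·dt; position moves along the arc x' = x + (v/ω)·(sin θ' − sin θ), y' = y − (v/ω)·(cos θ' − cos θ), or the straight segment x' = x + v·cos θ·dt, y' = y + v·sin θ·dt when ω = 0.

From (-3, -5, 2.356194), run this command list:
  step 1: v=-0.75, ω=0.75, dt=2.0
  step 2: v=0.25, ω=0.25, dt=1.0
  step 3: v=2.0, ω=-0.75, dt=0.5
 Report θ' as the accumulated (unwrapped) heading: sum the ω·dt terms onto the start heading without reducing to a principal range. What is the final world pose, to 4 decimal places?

step 1: θ'=3.8562 (R=-1.0000) → pose (-1.6376, -5.0482, 3.8562)
step 2: θ'=4.1062 (R=1.0000) → pose (-1.8041, -5.2339, 4.1062)
step 3: θ'=3.7312 (R=-2.6667) → pose (-2.5129, -5.9310, 3.7312)

(-2.5129, -5.9310, 3.7312)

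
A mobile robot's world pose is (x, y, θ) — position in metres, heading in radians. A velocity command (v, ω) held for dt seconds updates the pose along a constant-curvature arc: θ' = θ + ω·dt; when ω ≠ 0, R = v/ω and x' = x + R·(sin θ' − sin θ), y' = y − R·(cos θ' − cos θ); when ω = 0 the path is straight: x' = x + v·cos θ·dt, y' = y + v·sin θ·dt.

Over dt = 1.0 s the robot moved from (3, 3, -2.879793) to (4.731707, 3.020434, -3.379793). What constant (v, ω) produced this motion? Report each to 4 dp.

v = -1.7500, ω = -0.5000

Δθ = -3.379793 − -2.879793 = -0.500000
ω = Δθ/dt = -0.500000/1.0 = -0.5000
R = Δx/(sin θ' − sin θ) = 3.5000
v = R·ω = 3.5000·-0.5000 = -1.7500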